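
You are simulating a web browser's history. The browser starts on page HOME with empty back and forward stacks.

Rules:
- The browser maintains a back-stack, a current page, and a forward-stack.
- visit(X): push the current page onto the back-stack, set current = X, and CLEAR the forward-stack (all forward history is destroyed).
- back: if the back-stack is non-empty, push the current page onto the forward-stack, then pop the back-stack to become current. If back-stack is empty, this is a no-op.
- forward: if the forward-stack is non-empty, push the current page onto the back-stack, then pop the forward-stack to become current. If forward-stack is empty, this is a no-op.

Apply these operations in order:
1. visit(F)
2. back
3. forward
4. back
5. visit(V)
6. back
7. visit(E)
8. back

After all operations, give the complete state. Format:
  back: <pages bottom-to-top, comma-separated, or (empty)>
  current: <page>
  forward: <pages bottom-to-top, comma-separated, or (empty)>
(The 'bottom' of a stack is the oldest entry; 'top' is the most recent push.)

After 1 (visit(F)): cur=F back=1 fwd=0
After 2 (back): cur=HOME back=0 fwd=1
After 3 (forward): cur=F back=1 fwd=0
After 4 (back): cur=HOME back=0 fwd=1
After 5 (visit(V)): cur=V back=1 fwd=0
After 6 (back): cur=HOME back=0 fwd=1
After 7 (visit(E)): cur=E back=1 fwd=0
After 8 (back): cur=HOME back=0 fwd=1

Answer: back: (empty)
current: HOME
forward: E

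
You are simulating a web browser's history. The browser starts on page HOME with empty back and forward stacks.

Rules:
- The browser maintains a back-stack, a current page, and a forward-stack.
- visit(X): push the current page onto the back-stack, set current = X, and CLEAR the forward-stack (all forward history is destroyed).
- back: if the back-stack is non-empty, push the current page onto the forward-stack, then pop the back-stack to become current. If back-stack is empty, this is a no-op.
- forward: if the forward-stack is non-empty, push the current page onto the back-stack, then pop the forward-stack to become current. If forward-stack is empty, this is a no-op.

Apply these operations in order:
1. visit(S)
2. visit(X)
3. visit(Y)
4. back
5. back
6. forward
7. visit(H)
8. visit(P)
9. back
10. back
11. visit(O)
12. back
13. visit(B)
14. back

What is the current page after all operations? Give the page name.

After 1 (visit(S)): cur=S back=1 fwd=0
After 2 (visit(X)): cur=X back=2 fwd=0
After 3 (visit(Y)): cur=Y back=3 fwd=0
After 4 (back): cur=X back=2 fwd=1
After 5 (back): cur=S back=1 fwd=2
After 6 (forward): cur=X back=2 fwd=1
After 7 (visit(H)): cur=H back=3 fwd=0
After 8 (visit(P)): cur=P back=4 fwd=0
After 9 (back): cur=H back=3 fwd=1
After 10 (back): cur=X back=2 fwd=2
After 11 (visit(O)): cur=O back=3 fwd=0
After 12 (back): cur=X back=2 fwd=1
After 13 (visit(B)): cur=B back=3 fwd=0
After 14 (back): cur=X back=2 fwd=1

Answer: X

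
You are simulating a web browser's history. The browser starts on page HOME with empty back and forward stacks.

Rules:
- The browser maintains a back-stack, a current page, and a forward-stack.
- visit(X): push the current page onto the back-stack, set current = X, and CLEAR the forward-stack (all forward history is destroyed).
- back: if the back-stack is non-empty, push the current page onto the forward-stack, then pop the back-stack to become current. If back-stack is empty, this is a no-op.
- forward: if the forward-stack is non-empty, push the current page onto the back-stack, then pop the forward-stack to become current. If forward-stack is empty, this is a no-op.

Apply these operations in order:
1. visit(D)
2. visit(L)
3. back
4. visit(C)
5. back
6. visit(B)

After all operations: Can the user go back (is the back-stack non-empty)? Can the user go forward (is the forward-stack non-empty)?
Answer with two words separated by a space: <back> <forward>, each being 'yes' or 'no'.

After 1 (visit(D)): cur=D back=1 fwd=0
After 2 (visit(L)): cur=L back=2 fwd=0
After 3 (back): cur=D back=1 fwd=1
After 4 (visit(C)): cur=C back=2 fwd=0
After 5 (back): cur=D back=1 fwd=1
After 6 (visit(B)): cur=B back=2 fwd=0

Answer: yes no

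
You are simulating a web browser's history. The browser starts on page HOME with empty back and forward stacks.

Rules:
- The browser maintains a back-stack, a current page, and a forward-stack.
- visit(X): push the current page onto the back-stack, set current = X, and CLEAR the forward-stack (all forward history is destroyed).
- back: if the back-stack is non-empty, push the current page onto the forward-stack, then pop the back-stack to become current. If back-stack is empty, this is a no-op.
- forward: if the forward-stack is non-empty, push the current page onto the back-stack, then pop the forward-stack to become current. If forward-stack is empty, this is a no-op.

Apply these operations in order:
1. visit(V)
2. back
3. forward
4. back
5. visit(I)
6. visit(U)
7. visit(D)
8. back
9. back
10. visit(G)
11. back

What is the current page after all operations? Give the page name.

After 1 (visit(V)): cur=V back=1 fwd=0
After 2 (back): cur=HOME back=0 fwd=1
After 3 (forward): cur=V back=1 fwd=0
After 4 (back): cur=HOME back=0 fwd=1
After 5 (visit(I)): cur=I back=1 fwd=0
After 6 (visit(U)): cur=U back=2 fwd=0
After 7 (visit(D)): cur=D back=3 fwd=0
After 8 (back): cur=U back=2 fwd=1
After 9 (back): cur=I back=1 fwd=2
After 10 (visit(G)): cur=G back=2 fwd=0
After 11 (back): cur=I back=1 fwd=1

Answer: I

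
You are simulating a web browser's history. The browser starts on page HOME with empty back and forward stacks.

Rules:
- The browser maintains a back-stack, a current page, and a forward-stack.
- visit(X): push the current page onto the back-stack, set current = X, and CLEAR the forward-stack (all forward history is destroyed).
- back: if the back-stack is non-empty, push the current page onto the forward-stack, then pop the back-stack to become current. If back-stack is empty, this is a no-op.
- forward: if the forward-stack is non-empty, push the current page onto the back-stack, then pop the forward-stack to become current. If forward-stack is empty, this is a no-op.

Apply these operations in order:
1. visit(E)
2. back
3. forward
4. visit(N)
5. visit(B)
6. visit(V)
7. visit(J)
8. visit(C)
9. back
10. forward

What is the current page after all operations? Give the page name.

After 1 (visit(E)): cur=E back=1 fwd=0
After 2 (back): cur=HOME back=0 fwd=1
After 3 (forward): cur=E back=1 fwd=0
After 4 (visit(N)): cur=N back=2 fwd=0
After 5 (visit(B)): cur=B back=3 fwd=0
After 6 (visit(V)): cur=V back=4 fwd=0
After 7 (visit(J)): cur=J back=5 fwd=0
After 8 (visit(C)): cur=C back=6 fwd=0
After 9 (back): cur=J back=5 fwd=1
After 10 (forward): cur=C back=6 fwd=0

Answer: C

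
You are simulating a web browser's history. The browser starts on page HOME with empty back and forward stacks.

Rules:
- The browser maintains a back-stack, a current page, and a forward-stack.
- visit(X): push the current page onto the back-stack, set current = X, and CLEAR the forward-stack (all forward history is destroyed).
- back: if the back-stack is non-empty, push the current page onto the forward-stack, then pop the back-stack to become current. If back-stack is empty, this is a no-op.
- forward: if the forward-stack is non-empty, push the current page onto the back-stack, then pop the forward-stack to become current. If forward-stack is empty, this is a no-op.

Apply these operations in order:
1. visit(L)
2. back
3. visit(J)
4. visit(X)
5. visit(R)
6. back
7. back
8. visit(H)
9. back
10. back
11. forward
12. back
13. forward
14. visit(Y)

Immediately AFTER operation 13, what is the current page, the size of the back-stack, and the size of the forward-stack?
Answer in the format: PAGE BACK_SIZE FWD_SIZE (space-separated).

After 1 (visit(L)): cur=L back=1 fwd=0
After 2 (back): cur=HOME back=0 fwd=1
After 3 (visit(J)): cur=J back=1 fwd=0
After 4 (visit(X)): cur=X back=2 fwd=0
After 5 (visit(R)): cur=R back=3 fwd=0
After 6 (back): cur=X back=2 fwd=1
After 7 (back): cur=J back=1 fwd=2
After 8 (visit(H)): cur=H back=2 fwd=0
After 9 (back): cur=J back=1 fwd=1
After 10 (back): cur=HOME back=0 fwd=2
After 11 (forward): cur=J back=1 fwd=1
After 12 (back): cur=HOME back=0 fwd=2
After 13 (forward): cur=J back=1 fwd=1

J 1 1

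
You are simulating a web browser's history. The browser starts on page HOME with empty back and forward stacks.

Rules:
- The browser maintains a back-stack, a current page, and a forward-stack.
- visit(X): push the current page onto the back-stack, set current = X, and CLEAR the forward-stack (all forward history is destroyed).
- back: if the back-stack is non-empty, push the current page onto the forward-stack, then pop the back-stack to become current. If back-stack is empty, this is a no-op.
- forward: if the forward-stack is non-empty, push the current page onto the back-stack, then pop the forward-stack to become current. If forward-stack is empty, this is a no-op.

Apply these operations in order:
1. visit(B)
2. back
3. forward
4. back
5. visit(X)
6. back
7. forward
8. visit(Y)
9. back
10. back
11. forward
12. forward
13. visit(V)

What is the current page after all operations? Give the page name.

Answer: V

Derivation:
After 1 (visit(B)): cur=B back=1 fwd=0
After 2 (back): cur=HOME back=0 fwd=1
After 3 (forward): cur=B back=1 fwd=0
After 4 (back): cur=HOME back=0 fwd=1
After 5 (visit(X)): cur=X back=1 fwd=0
After 6 (back): cur=HOME back=0 fwd=1
After 7 (forward): cur=X back=1 fwd=0
After 8 (visit(Y)): cur=Y back=2 fwd=0
After 9 (back): cur=X back=1 fwd=1
After 10 (back): cur=HOME back=0 fwd=2
After 11 (forward): cur=X back=1 fwd=1
After 12 (forward): cur=Y back=2 fwd=0
After 13 (visit(V)): cur=V back=3 fwd=0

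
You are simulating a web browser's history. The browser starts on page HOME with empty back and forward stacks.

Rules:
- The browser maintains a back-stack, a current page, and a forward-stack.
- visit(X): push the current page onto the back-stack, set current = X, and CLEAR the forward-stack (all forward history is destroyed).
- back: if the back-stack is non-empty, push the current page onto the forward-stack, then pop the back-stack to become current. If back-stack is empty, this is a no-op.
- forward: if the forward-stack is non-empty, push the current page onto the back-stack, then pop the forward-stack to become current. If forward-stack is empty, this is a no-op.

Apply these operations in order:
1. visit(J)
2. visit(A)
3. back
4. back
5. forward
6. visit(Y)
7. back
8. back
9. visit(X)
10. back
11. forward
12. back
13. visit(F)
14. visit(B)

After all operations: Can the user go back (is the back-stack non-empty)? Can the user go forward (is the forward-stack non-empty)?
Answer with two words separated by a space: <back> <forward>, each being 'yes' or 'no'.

After 1 (visit(J)): cur=J back=1 fwd=0
After 2 (visit(A)): cur=A back=2 fwd=0
After 3 (back): cur=J back=1 fwd=1
After 4 (back): cur=HOME back=0 fwd=2
After 5 (forward): cur=J back=1 fwd=1
After 6 (visit(Y)): cur=Y back=2 fwd=0
After 7 (back): cur=J back=1 fwd=1
After 8 (back): cur=HOME back=0 fwd=2
After 9 (visit(X)): cur=X back=1 fwd=0
After 10 (back): cur=HOME back=0 fwd=1
After 11 (forward): cur=X back=1 fwd=0
After 12 (back): cur=HOME back=0 fwd=1
After 13 (visit(F)): cur=F back=1 fwd=0
After 14 (visit(B)): cur=B back=2 fwd=0

Answer: yes no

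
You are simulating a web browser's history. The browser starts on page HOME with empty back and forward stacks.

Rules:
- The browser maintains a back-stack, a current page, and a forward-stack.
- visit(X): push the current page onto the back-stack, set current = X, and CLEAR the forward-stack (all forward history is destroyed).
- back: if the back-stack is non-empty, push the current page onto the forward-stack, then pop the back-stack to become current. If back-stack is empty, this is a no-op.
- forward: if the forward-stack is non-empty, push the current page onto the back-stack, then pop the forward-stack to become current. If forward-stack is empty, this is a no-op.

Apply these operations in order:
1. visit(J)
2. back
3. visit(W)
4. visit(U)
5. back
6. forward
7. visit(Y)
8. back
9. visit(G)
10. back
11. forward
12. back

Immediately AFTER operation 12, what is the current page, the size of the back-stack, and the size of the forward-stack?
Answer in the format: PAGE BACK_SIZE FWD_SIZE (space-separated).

After 1 (visit(J)): cur=J back=1 fwd=0
After 2 (back): cur=HOME back=0 fwd=1
After 3 (visit(W)): cur=W back=1 fwd=0
After 4 (visit(U)): cur=U back=2 fwd=0
After 5 (back): cur=W back=1 fwd=1
After 6 (forward): cur=U back=2 fwd=0
After 7 (visit(Y)): cur=Y back=3 fwd=0
After 8 (back): cur=U back=2 fwd=1
After 9 (visit(G)): cur=G back=3 fwd=0
After 10 (back): cur=U back=2 fwd=1
After 11 (forward): cur=G back=3 fwd=0
After 12 (back): cur=U back=2 fwd=1

U 2 1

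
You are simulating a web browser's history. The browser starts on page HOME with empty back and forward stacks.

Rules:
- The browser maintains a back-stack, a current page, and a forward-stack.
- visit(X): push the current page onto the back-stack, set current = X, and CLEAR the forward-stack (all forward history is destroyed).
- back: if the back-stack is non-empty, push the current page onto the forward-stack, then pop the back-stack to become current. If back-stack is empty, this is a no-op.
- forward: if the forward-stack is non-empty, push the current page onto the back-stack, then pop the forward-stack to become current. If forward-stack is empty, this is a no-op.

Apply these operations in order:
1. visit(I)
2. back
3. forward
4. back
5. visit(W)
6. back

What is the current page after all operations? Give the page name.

After 1 (visit(I)): cur=I back=1 fwd=0
After 2 (back): cur=HOME back=0 fwd=1
After 3 (forward): cur=I back=1 fwd=0
After 4 (back): cur=HOME back=0 fwd=1
After 5 (visit(W)): cur=W back=1 fwd=0
After 6 (back): cur=HOME back=0 fwd=1

Answer: HOME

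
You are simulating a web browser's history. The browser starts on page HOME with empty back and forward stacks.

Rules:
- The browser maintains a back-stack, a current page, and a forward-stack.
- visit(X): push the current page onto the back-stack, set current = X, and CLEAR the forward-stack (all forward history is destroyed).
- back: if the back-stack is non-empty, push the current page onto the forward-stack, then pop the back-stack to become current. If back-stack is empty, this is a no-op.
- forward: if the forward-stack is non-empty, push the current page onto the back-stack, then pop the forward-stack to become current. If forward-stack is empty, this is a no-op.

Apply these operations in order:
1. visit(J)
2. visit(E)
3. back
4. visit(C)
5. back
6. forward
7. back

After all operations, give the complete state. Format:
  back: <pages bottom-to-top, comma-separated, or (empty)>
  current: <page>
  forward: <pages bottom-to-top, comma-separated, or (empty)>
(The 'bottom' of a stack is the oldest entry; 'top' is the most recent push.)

Answer: back: HOME
current: J
forward: C

Derivation:
After 1 (visit(J)): cur=J back=1 fwd=0
After 2 (visit(E)): cur=E back=2 fwd=0
After 3 (back): cur=J back=1 fwd=1
After 4 (visit(C)): cur=C back=2 fwd=0
After 5 (back): cur=J back=1 fwd=1
After 6 (forward): cur=C back=2 fwd=0
After 7 (back): cur=J back=1 fwd=1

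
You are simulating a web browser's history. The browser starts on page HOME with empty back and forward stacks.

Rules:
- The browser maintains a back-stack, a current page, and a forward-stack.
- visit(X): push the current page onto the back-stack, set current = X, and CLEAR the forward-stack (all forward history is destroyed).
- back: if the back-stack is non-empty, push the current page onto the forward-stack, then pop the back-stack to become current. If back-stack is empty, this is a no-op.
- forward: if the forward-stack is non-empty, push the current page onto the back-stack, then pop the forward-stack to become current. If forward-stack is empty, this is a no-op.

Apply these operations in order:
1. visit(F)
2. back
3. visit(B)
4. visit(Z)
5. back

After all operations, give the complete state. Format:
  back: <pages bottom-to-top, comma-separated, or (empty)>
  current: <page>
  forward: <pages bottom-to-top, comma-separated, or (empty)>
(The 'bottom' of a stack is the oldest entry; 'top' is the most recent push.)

After 1 (visit(F)): cur=F back=1 fwd=0
After 2 (back): cur=HOME back=0 fwd=1
After 3 (visit(B)): cur=B back=1 fwd=0
After 4 (visit(Z)): cur=Z back=2 fwd=0
After 5 (back): cur=B back=1 fwd=1

Answer: back: HOME
current: B
forward: Z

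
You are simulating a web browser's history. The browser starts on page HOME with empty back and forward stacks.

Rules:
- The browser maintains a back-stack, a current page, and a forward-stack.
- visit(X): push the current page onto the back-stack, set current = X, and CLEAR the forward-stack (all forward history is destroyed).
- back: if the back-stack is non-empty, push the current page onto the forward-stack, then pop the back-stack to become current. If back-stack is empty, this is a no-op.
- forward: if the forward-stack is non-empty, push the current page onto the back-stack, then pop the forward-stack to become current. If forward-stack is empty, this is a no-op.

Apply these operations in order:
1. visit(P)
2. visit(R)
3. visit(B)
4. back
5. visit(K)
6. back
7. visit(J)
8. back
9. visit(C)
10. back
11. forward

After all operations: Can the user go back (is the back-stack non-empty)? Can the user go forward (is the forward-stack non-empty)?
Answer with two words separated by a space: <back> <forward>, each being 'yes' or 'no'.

After 1 (visit(P)): cur=P back=1 fwd=0
After 2 (visit(R)): cur=R back=2 fwd=0
After 3 (visit(B)): cur=B back=3 fwd=0
After 4 (back): cur=R back=2 fwd=1
After 5 (visit(K)): cur=K back=3 fwd=0
After 6 (back): cur=R back=2 fwd=1
After 7 (visit(J)): cur=J back=3 fwd=0
After 8 (back): cur=R back=2 fwd=1
After 9 (visit(C)): cur=C back=3 fwd=0
After 10 (back): cur=R back=2 fwd=1
After 11 (forward): cur=C back=3 fwd=0

Answer: yes no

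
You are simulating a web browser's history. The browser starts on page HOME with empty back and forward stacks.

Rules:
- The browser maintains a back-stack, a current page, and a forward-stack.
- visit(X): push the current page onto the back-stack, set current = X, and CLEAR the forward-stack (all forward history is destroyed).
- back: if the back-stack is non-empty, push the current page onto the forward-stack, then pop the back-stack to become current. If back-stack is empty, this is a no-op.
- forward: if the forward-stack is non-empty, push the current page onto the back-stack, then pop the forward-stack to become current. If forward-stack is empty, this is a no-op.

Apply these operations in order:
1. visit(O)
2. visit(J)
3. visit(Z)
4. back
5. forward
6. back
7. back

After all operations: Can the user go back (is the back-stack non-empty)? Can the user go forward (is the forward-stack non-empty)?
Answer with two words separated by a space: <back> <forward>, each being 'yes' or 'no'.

After 1 (visit(O)): cur=O back=1 fwd=0
After 2 (visit(J)): cur=J back=2 fwd=0
After 3 (visit(Z)): cur=Z back=3 fwd=0
After 4 (back): cur=J back=2 fwd=1
After 5 (forward): cur=Z back=3 fwd=0
After 6 (back): cur=J back=2 fwd=1
After 7 (back): cur=O back=1 fwd=2

Answer: yes yes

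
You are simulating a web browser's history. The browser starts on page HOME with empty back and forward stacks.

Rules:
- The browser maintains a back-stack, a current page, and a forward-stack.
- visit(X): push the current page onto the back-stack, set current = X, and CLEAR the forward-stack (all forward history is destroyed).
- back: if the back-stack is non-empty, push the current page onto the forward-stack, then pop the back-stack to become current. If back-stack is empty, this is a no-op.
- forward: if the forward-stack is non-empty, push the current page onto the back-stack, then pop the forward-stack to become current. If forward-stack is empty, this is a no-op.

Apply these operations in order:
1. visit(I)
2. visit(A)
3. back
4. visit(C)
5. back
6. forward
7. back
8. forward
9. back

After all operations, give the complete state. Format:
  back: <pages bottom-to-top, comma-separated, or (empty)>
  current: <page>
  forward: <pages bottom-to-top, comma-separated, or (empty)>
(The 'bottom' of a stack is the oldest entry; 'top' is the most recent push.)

Answer: back: HOME
current: I
forward: C

Derivation:
After 1 (visit(I)): cur=I back=1 fwd=0
After 2 (visit(A)): cur=A back=2 fwd=0
After 3 (back): cur=I back=1 fwd=1
After 4 (visit(C)): cur=C back=2 fwd=0
After 5 (back): cur=I back=1 fwd=1
After 6 (forward): cur=C back=2 fwd=0
After 7 (back): cur=I back=1 fwd=1
After 8 (forward): cur=C back=2 fwd=0
After 9 (back): cur=I back=1 fwd=1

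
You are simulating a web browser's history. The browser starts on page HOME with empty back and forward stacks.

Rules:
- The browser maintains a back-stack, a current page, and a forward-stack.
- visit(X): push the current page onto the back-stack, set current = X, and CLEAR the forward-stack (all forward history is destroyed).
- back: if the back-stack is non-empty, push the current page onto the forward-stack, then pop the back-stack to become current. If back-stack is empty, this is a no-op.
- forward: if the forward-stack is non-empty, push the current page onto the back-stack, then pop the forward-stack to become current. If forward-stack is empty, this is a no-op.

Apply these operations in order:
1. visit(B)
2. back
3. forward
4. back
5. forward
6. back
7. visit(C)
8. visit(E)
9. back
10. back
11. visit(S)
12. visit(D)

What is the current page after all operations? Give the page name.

After 1 (visit(B)): cur=B back=1 fwd=0
After 2 (back): cur=HOME back=0 fwd=1
After 3 (forward): cur=B back=1 fwd=0
After 4 (back): cur=HOME back=0 fwd=1
After 5 (forward): cur=B back=1 fwd=0
After 6 (back): cur=HOME back=0 fwd=1
After 7 (visit(C)): cur=C back=1 fwd=0
After 8 (visit(E)): cur=E back=2 fwd=0
After 9 (back): cur=C back=1 fwd=1
After 10 (back): cur=HOME back=0 fwd=2
After 11 (visit(S)): cur=S back=1 fwd=0
After 12 (visit(D)): cur=D back=2 fwd=0

Answer: D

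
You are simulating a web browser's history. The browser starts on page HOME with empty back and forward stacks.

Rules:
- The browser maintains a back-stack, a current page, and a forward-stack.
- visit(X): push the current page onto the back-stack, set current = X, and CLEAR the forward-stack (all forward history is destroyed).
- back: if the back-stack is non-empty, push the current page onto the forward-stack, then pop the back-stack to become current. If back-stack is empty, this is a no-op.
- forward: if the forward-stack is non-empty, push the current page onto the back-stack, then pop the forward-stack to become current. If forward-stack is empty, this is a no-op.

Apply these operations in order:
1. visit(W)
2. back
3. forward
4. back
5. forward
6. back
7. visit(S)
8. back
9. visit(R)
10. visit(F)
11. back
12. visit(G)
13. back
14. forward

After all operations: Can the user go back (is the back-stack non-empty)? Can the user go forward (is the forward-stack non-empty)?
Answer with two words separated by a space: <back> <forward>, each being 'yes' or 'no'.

Answer: yes no

Derivation:
After 1 (visit(W)): cur=W back=1 fwd=0
After 2 (back): cur=HOME back=0 fwd=1
After 3 (forward): cur=W back=1 fwd=0
After 4 (back): cur=HOME back=0 fwd=1
After 5 (forward): cur=W back=1 fwd=0
After 6 (back): cur=HOME back=0 fwd=1
After 7 (visit(S)): cur=S back=1 fwd=0
After 8 (back): cur=HOME back=0 fwd=1
After 9 (visit(R)): cur=R back=1 fwd=0
After 10 (visit(F)): cur=F back=2 fwd=0
After 11 (back): cur=R back=1 fwd=1
After 12 (visit(G)): cur=G back=2 fwd=0
After 13 (back): cur=R back=1 fwd=1
After 14 (forward): cur=G back=2 fwd=0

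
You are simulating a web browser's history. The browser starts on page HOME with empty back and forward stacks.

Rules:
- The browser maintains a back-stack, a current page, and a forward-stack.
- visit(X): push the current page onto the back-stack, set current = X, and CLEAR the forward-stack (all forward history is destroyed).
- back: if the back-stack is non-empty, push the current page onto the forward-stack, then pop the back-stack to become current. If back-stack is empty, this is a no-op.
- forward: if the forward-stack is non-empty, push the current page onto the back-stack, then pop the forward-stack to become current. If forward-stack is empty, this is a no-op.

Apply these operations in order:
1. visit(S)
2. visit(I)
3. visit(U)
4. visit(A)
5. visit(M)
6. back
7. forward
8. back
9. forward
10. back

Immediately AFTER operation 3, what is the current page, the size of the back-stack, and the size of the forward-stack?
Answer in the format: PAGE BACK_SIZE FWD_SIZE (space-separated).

After 1 (visit(S)): cur=S back=1 fwd=0
After 2 (visit(I)): cur=I back=2 fwd=0
After 3 (visit(U)): cur=U back=3 fwd=0

U 3 0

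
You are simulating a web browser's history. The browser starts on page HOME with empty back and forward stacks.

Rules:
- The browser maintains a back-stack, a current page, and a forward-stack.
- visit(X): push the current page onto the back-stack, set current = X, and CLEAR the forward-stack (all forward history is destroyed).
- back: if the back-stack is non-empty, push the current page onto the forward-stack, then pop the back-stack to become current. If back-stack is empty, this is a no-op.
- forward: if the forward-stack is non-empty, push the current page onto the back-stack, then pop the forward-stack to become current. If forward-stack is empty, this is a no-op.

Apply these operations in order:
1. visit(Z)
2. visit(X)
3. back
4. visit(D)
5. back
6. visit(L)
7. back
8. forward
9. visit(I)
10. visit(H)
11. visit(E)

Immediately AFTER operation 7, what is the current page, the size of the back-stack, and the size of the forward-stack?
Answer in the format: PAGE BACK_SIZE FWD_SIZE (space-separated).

After 1 (visit(Z)): cur=Z back=1 fwd=0
After 2 (visit(X)): cur=X back=2 fwd=0
After 3 (back): cur=Z back=1 fwd=1
After 4 (visit(D)): cur=D back=2 fwd=0
After 5 (back): cur=Z back=1 fwd=1
After 6 (visit(L)): cur=L back=2 fwd=0
After 7 (back): cur=Z back=1 fwd=1

Z 1 1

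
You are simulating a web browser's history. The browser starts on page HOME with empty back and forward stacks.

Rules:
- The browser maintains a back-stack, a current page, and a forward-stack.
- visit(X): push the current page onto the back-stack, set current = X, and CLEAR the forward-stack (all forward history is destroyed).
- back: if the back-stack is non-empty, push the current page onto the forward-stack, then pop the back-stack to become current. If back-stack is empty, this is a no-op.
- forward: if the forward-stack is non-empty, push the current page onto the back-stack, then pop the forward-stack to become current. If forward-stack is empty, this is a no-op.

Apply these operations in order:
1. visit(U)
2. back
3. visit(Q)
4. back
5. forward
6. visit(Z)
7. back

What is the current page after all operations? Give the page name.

Answer: Q

Derivation:
After 1 (visit(U)): cur=U back=1 fwd=0
After 2 (back): cur=HOME back=0 fwd=1
After 3 (visit(Q)): cur=Q back=1 fwd=0
After 4 (back): cur=HOME back=0 fwd=1
After 5 (forward): cur=Q back=1 fwd=0
After 6 (visit(Z)): cur=Z back=2 fwd=0
After 7 (back): cur=Q back=1 fwd=1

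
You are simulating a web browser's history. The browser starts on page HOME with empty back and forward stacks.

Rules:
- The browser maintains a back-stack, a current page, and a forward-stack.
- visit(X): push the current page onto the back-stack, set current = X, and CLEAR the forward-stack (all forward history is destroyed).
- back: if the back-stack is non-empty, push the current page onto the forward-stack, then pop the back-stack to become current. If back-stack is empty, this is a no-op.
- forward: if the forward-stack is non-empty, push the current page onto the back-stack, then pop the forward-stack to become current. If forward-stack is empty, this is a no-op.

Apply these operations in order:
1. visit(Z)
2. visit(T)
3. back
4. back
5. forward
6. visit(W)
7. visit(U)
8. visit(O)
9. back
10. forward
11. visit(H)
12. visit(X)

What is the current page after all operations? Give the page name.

Answer: X

Derivation:
After 1 (visit(Z)): cur=Z back=1 fwd=0
After 2 (visit(T)): cur=T back=2 fwd=0
After 3 (back): cur=Z back=1 fwd=1
After 4 (back): cur=HOME back=0 fwd=2
After 5 (forward): cur=Z back=1 fwd=1
After 6 (visit(W)): cur=W back=2 fwd=0
After 7 (visit(U)): cur=U back=3 fwd=0
After 8 (visit(O)): cur=O back=4 fwd=0
After 9 (back): cur=U back=3 fwd=1
After 10 (forward): cur=O back=4 fwd=0
After 11 (visit(H)): cur=H back=5 fwd=0
After 12 (visit(X)): cur=X back=6 fwd=0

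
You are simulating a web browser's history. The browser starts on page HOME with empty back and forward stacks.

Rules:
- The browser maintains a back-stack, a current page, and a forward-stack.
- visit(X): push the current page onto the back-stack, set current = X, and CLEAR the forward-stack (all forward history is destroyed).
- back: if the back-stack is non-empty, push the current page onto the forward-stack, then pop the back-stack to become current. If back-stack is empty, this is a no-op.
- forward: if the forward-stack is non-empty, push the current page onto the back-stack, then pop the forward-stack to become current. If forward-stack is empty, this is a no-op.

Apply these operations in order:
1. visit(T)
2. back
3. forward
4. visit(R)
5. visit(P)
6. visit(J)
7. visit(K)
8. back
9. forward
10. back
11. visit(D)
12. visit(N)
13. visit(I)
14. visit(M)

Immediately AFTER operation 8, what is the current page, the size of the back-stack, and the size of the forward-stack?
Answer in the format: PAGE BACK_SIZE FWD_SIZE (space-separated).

After 1 (visit(T)): cur=T back=1 fwd=0
After 2 (back): cur=HOME back=0 fwd=1
After 3 (forward): cur=T back=1 fwd=0
After 4 (visit(R)): cur=R back=2 fwd=0
After 5 (visit(P)): cur=P back=3 fwd=0
After 6 (visit(J)): cur=J back=4 fwd=0
After 7 (visit(K)): cur=K back=5 fwd=0
After 8 (back): cur=J back=4 fwd=1

J 4 1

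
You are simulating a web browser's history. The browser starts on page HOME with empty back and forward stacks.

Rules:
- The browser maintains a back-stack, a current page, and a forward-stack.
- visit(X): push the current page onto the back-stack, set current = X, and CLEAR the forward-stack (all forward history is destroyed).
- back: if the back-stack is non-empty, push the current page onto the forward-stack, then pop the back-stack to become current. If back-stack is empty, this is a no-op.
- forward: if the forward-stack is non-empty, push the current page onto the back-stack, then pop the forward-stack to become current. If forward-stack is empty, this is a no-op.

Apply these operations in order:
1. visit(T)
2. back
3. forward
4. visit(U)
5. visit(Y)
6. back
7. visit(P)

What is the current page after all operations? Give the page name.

Answer: P

Derivation:
After 1 (visit(T)): cur=T back=1 fwd=0
After 2 (back): cur=HOME back=0 fwd=1
After 3 (forward): cur=T back=1 fwd=0
After 4 (visit(U)): cur=U back=2 fwd=0
After 5 (visit(Y)): cur=Y back=3 fwd=0
After 6 (back): cur=U back=2 fwd=1
After 7 (visit(P)): cur=P back=3 fwd=0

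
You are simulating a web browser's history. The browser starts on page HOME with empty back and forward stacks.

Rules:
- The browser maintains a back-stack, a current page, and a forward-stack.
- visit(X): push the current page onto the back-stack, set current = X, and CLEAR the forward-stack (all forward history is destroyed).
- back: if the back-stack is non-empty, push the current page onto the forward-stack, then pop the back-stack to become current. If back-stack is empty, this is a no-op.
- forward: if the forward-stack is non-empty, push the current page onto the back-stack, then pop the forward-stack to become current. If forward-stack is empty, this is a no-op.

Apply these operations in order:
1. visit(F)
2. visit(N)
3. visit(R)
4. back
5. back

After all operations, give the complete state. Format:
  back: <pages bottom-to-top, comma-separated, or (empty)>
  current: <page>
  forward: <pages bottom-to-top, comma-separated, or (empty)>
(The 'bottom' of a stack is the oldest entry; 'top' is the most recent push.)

Answer: back: HOME
current: F
forward: R,N

Derivation:
After 1 (visit(F)): cur=F back=1 fwd=0
After 2 (visit(N)): cur=N back=2 fwd=0
After 3 (visit(R)): cur=R back=3 fwd=0
After 4 (back): cur=N back=2 fwd=1
After 5 (back): cur=F back=1 fwd=2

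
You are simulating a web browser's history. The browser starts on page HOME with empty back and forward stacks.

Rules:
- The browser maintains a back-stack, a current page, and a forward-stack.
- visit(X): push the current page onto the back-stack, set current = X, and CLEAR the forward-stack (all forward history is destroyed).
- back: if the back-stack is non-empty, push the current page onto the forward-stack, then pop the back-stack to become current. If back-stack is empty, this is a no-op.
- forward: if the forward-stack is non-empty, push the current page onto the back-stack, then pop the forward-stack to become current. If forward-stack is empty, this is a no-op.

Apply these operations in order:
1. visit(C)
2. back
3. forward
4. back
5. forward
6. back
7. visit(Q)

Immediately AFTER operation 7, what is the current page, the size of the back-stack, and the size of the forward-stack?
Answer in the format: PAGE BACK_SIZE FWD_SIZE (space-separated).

After 1 (visit(C)): cur=C back=1 fwd=0
After 2 (back): cur=HOME back=0 fwd=1
After 3 (forward): cur=C back=1 fwd=0
After 4 (back): cur=HOME back=0 fwd=1
After 5 (forward): cur=C back=1 fwd=0
After 6 (back): cur=HOME back=0 fwd=1
After 7 (visit(Q)): cur=Q back=1 fwd=0

Q 1 0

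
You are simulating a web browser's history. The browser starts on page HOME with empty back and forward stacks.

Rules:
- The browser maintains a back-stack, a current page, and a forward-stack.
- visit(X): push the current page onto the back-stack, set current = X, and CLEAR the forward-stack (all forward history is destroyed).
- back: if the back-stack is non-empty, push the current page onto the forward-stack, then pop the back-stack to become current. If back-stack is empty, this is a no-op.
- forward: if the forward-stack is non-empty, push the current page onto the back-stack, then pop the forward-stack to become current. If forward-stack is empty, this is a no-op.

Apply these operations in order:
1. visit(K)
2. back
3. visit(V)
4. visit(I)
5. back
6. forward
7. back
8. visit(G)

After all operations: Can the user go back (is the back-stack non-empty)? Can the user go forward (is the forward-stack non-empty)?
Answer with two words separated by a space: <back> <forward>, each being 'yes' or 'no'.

Answer: yes no

Derivation:
After 1 (visit(K)): cur=K back=1 fwd=0
After 2 (back): cur=HOME back=0 fwd=1
After 3 (visit(V)): cur=V back=1 fwd=0
After 4 (visit(I)): cur=I back=2 fwd=0
After 5 (back): cur=V back=1 fwd=1
After 6 (forward): cur=I back=2 fwd=0
After 7 (back): cur=V back=1 fwd=1
After 8 (visit(G)): cur=G back=2 fwd=0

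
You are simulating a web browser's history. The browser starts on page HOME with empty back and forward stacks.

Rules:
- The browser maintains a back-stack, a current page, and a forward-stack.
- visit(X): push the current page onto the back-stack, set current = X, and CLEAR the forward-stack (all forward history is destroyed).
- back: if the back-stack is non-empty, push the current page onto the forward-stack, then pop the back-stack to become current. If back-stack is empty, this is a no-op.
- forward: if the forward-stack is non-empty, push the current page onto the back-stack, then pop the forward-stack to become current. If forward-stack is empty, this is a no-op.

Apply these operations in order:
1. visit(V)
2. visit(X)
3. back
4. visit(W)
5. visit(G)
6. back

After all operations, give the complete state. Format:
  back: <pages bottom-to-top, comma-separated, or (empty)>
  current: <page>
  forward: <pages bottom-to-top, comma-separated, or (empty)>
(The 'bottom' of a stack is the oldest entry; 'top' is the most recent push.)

Answer: back: HOME,V
current: W
forward: G

Derivation:
After 1 (visit(V)): cur=V back=1 fwd=0
After 2 (visit(X)): cur=X back=2 fwd=0
After 3 (back): cur=V back=1 fwd=1
After 4 (visit(W)): cur=W back=2 fwd=0
After 5 (visit(G)): cur=G back=3 fwd=0
After 6 (back): cur=W back=2 fwd=1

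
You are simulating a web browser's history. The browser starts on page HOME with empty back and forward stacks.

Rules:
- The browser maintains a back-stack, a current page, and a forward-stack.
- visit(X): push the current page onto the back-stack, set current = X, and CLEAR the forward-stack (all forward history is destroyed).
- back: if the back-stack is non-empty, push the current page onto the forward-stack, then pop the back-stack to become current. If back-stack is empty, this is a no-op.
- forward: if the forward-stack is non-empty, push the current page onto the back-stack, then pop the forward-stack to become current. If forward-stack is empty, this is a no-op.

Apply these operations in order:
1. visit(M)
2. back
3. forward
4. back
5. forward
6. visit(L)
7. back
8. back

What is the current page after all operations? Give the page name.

After 1 (visit(M)): cur=M back=1 fwd=0
After 2 (back): cur=HOME back=0 fwd=1
After 3 (forward): cur=M back=1 fwd=0
After 4 (back): cur=HOME back=0 fwd=1
After 5 (forward): cur=M back=1 fwd=0
After 6 (visit(L)): cur=L back=2 fwd=0
After 7 (back): cur=M back=1 fwd=1
After 8 (back): cur=HOME back=0 fwd=2

Answer: HOME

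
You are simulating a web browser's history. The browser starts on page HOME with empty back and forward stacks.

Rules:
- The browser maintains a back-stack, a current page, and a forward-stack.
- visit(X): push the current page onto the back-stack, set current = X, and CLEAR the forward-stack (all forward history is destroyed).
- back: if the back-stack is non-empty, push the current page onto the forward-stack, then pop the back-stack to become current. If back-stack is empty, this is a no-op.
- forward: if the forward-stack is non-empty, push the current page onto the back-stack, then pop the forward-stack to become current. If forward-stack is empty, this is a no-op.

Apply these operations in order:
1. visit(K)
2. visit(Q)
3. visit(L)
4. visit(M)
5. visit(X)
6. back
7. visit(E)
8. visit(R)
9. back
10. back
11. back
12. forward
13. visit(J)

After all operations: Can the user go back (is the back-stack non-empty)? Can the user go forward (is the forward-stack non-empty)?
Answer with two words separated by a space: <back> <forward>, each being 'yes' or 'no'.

Answer: yes no

Derivation:
After 1 (visit(K)): cur=K back=1 fwd=0
After 2 (visit(Q)): cur=Q back=2 fwd=0
After 3 (visit(L)): cur=L back=3 fwd=0
After 4 (visit(M)): cur=M back=4 fwd=0
After 5 (visit(X)): cur=X back=5 fwd=0
After 6 (back): cur=M back=4 fwd=1
After 7 (visit(E)): cur=E back=5 fwd=0
After 8 (visit(R)): cur=R back=6 fwd=0
After 9 (back): cur=E back=5 fwd=1
After 10 (back): cur=M back=4 fwd=2
After 11 (back): cur=L back=3 fwd=3
After 12 (forward): cur=M back=4 fwd=2
After 13 (visit(J)): cur=J back=5 fwd=0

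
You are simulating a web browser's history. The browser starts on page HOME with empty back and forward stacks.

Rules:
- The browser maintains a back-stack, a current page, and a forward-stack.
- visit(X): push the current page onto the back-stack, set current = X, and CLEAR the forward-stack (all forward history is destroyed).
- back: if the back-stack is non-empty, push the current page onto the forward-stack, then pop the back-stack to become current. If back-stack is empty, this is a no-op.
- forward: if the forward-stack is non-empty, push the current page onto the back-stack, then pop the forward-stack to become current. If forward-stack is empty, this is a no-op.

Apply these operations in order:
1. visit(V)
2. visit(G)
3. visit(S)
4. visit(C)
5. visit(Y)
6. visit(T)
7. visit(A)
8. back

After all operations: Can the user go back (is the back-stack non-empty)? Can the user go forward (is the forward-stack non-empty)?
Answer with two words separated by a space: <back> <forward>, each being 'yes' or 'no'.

Answer: yes yes

Derivation:
After 1 (visit(V)): cur=V back=1 fwd=0
After 2 (visit(G)): cur=G back=2 fwd=0
After 3 (visit(S)): cur=S back=3 fwd=0
After 4 (visit(C)): cur=C back=4 fwd=0
After 5 (visit(Y)): cur=Y back=5 fwd=0
After 6 (visit(T)): cur=T back=6 fwd=0
After 7 (visit(A)): cur=A back=7 fwd=0
After 8 (back): cur=T back=6 fwd=1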